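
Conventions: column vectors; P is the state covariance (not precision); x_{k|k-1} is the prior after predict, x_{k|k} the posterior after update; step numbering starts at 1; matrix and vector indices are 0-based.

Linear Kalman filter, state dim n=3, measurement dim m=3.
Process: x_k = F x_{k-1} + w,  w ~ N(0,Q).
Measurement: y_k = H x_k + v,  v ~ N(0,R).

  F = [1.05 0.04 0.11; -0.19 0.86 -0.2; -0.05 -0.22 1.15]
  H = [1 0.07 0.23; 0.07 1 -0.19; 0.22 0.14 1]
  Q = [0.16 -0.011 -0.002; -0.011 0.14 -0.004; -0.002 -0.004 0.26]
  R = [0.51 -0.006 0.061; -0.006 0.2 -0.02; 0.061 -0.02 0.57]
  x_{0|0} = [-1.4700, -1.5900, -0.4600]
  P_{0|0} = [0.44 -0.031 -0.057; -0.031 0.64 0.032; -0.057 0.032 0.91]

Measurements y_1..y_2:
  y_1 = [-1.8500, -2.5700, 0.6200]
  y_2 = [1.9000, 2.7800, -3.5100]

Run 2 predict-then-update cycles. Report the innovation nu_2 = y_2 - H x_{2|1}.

innov = [3.4342, 4.8105, -4.6360]

step 1: x^-=[-1.6577, -0.9961, -0.1057]  P^-=[0.6416 -0.1086 0.0238; -0.1086 0.6604 -0.2852; 0.0238 -0.2852 1.4852]  S=[1.2200 -0.1548 0.5292; -0.1548 1.0097 -0.5018; 0.5292 -0.5018 2.0231]  K=[0.5546 -0.0203 -0.0761; -0.0499 0.7366 0.0886; -0.0365 -0.2337 0.6686]  nu=[-0.0983, -1.4779, 1.2298]  x^+=[-1.7758, -1.9708, 1.0655]  P^+=[0.2970 -0.0397 -0.0689; -0.0397 0.1525 0.0202; -0.0689 0.0202 0.3959]
step 2: x^-=[-1.8262, -1.5706, 1.7477]  P^-=[0.4734 -0.0916 -0.0420; -0.0916 0.2801 -0.0858; -0.0420 -0.0858 0.7885]  S=[0.9915 -0.0911 0.2821; -0.0911 0.5318 -0.2291; 0.2821 -0.2291 1.3388]  K=[0.4774 -0.0439 -0.0713; -0.0576 0.5605 0.0582; -0.0406 -0.2213 0.5438]  nu=[3.4342, 4.8105, -4.6360]  x^+=[-0.0675, 0.6583, -1.9772]  P^+=[0.2563 -0.0398 -0.0614; -0.0398 0.1162 0.0109; -0.0614 0.0109 0.3239]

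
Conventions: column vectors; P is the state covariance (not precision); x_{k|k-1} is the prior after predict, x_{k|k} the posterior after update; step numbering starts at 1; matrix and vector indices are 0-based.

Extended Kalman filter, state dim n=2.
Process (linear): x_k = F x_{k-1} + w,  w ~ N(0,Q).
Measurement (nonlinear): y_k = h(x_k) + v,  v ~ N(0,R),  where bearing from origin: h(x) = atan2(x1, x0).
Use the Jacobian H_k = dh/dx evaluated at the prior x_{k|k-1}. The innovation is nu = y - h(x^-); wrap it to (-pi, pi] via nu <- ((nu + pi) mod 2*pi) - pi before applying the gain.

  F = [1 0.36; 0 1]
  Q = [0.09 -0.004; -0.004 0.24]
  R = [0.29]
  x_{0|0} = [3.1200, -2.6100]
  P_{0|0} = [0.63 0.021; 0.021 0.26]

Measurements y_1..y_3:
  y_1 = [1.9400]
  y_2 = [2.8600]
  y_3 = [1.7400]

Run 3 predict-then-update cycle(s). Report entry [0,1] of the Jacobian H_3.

H_jac[0,1] = 0.0527

step 1: x^-=[2.1804, -2.6100]  P^-=[0.7688 0.1106; 0.1106 0.5000]  H_jac=[0.2257 0.1885]  S=[0.3563]  K=[0.5454; 0.3346]  nu=[2.8148]  x^+=[3.7156, -1.6683]  P^+=[0.6628 0.0456; 0.0456 0.4601]
step 2: x^-=[3.1150, -1.6683]  P^-=[0.8453 0.2072; 0.2072 0.7001]  H_jac=[0.1336 0.2495]  S=[0.3625]  K=[0.4542; 0.5582]  nu=[-2.9315]  x^+=[1.7836, -3.3047]  P^+=[0.7705 0.1153; 0.1153 0.5872]
step 3: x^-=[0.5939, -3.3047]  P^-=[1.0196 0.3227; 0.3227 0.8272]  H_jac=[0.2931 0.0527]  S=[0.3899]  K=[0.8102; 0.3544]  nu=[3.1330]  x^+=[3.1323, -2.1944]  P^+=[0.7637 0.2108; 0.2108 0.7782]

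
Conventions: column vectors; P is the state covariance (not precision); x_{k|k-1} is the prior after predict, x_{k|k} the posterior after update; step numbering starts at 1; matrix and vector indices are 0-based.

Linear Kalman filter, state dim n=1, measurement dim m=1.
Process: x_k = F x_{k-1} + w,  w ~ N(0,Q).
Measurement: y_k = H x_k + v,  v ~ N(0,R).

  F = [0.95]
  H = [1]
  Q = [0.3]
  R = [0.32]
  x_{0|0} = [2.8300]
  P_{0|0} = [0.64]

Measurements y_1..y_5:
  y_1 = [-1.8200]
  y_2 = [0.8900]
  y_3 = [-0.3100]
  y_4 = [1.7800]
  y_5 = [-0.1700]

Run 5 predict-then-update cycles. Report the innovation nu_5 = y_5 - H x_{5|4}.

step 1: x^-=[2.6885]  P^-=[0.8776]  S=[1.1976]  K=[0.7328]  nu=[-4.5085]  x^+=[-0.6153]  P^+=[0.2345]
step 2: x^-=[-0.5846]  P^-=[0.5116]  S=[0.8316]  K=[0.6152]  nu=[1.4746]  x^+=[0.3226]  P^+=[0.1969]
step 3: x^-=[0.3065]  P^-=[0.4777]  S=[0.7977]  K=[0.5988]  nu=[-0.6165]  x^+=[-0.0627]  P^+=[0.1916]
step 4: x^-=[-0.0596]  P^-=[0.4729]  S=[0.7929]  K=[0.5964]  nu=[1.8396]  x^+=[1.0376]  P^+=[0.1909]
step 5: x^-=[0.9857]  P^-=[0.4723]  S=[0.7923]  K=[0.5961]  nu=[-1.1557]  x^+=[0.2968]  P^+=[0.1907]

innov = [-1.1557]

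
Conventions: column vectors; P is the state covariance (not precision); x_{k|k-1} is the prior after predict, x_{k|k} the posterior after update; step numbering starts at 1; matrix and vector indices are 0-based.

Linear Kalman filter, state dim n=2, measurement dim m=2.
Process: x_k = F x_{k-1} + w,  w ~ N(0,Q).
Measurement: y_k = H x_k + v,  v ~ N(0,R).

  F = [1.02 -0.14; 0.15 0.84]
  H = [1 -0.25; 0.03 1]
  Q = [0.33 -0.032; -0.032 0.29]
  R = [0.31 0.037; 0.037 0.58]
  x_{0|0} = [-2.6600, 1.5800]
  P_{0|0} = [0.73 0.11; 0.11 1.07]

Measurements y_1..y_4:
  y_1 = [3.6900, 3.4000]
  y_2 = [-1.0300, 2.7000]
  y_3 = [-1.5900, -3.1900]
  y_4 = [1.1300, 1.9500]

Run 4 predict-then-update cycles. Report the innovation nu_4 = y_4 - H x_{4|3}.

innov = [1.9609, 2.2358]

step 1: x^-=[-2.9344, 0.9282]  P^-=[1.0790 0.0458; 0.0458 1.0891]  S=[1.4342 -0.1575; -0.1575 1.6729]  K=[0.7573 0.1180; -0.0872 0.6437]  nu=[6.8565, 2.5598]  x^+=[2.5603, 1.9777]  P^+=[0.2613 0.0886; 0.0886 0.3674]
step 2: x^-=[2.3346, 2.0453]  P^-=[0.5837 0.0388; 0.0388 0.5775]  S=[0.9104 -0.0513; -0.0513 1.1603]  K=[0.6348 0.0766; -0.0880 0.4948]  nu=[-2.8533, 0.5847]  x^+=[0.5681, 2.5858]  P^+=[0.2150 0.0615; 0.0615 0.2819]
step 3: x^-=[0.2174, 2.2572]  P^-=[0.5417 0.0191; 0.0191 0.5092]  S=[0.8739 -0.0551; -0.0551 1.0909]  K=[0.6183 0.0637; -0.0946 0.4626]  nu=[-1.2431, -5.4538]  x^+=[-0.8984, -0.1478]  P^+=[0.2074 0.0536; 0.0536 0.2632]
step 4: x^-=[-0.8957, -0.2589]  P^-=[0.5357 0.0136; 0.0136 0.4939]  S=[0.8698 -0.0569; -0.0569 1.0752]  K=[0.6159 0.0602; -0.0966 0.4546]  nu=[1.9609, 2.2358]  x^+=[0.4467, 0.5680]  P^+=[0.2060 0.0515; 0.0515 0.2586]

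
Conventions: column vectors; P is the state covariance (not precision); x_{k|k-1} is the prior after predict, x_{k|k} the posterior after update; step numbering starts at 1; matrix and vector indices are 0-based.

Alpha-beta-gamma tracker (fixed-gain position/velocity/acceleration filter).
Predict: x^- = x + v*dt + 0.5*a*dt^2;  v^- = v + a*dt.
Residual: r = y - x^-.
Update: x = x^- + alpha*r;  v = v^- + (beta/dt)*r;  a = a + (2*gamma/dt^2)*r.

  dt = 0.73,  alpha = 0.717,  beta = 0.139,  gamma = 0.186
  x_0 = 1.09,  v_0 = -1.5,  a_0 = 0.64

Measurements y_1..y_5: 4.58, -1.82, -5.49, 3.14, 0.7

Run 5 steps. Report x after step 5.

x_post = 0.3643

step 1: x_pred=0.1655  r=4.4145  x^+=3.3307  v^+=-0.1922  a^+=3.7216
step 2: x_pred=4.1820  r=-6.0020  x^+=-0.1214  v^+=1.3817  a^+=-0.4682
step 3: x_pred=0.7624  r=-6.2524  x^+=-3.7206  v^+=-0.1506  a^+=-4.8328
step 4: x_pred=-5.1182  r=8.2582  x^+=0.8029  v^+=-2.1061  a^+=0.9320
step 5: x_pred=-0.4862  r=1.1862  x^+=0.3643  v^+=-1.1999  a^+=1.7600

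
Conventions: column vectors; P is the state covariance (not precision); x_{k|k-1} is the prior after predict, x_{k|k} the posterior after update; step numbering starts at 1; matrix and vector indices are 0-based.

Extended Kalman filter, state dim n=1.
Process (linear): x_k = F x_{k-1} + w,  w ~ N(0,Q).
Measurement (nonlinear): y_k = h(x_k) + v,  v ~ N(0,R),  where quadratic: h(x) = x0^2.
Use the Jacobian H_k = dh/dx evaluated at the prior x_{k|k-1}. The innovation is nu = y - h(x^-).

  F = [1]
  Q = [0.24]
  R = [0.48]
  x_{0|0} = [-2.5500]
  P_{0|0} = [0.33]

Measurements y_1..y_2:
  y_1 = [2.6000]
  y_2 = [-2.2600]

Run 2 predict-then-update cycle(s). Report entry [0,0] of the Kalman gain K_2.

step 1: x^-=[-2.5500]  P^-=[0.5700]  H_jac=[-5.1000]  S=[15.3057]  K=[-0.1899]  nu=[-3.9025]  x^+=[-1.8088]  P^+=[0.0179]
step 2: x^-=[-1.8088]  P^-=[0.2579]  H_jac=[-3.6176]  S=[3.8548]  K=[-0.2420]  nu=[-5.5318]  x^+=[-0.4701]  P^+=[0.0321]

K[0,0] = -0.2420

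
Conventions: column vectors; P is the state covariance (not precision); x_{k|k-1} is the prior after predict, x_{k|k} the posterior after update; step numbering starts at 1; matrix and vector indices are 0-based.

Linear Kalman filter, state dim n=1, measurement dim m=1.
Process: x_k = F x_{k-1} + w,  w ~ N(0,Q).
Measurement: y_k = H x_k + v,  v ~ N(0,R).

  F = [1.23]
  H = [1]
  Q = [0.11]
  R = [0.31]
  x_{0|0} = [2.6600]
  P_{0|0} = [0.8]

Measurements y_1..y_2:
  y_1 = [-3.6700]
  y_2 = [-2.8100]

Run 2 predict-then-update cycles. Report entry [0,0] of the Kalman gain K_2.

step 1: x^-=[3.2718]  P^-=[1.3203]  S=[1.6303]  K=[0.8099]  nu=[-6.9418]  x^+=[-2.3500]  P^+=[0.2511]
step 2: x^-=[-2.8905]  P^-=[0.4898]  S=[0.7998]  K=[0.6124]  nu=[0.0805]  x^+=[-2.8412]  P^+=[0.1898]

K[0,0] = 0.6124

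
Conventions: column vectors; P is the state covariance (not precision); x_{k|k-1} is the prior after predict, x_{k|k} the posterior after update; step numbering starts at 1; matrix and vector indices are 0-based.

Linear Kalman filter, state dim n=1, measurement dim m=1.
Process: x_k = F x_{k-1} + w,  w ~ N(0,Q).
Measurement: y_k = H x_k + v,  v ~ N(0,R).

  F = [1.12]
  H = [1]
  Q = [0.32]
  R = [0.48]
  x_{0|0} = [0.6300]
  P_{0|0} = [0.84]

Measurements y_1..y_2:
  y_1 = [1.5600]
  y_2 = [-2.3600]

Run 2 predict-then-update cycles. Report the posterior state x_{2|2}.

step 1: x^-=[0.7056]  P^-=[1.3737]  S=[1.8537]  K=[0.7411]  nu=[0.8544]  x^+=[1.3388]  P^+=[0.3557]
step 2: x^-=[1.4994]  P^-=[0.7662]  S=[1.2462]  K=[0.6148]  nu=[-3.8594]  x^+=[-0.8735]  P^+=[0.2951]

x_post = [-0.8735]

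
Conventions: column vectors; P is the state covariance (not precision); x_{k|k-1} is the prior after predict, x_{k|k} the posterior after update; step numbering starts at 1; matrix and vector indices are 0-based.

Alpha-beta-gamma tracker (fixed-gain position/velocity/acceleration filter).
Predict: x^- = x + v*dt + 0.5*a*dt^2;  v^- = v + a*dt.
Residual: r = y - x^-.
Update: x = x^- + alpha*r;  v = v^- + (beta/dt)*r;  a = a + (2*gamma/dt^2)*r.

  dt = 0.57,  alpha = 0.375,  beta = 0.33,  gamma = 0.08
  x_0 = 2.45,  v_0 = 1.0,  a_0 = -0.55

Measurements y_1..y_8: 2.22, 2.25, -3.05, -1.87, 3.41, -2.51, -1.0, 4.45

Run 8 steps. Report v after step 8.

step 1: x_pred=2.9307  r=-0.7107  x^+=2.6642  v^+=0.2751  a^+=-0.9000
step 2: x_pred=2.6747  r=-0.4247  x^+=2.5155  v^+=-0.4838  a^+=-1.1091
step 3: x_pred=2.0595  r=-5.1095  x^+=0.1434  v^+=-4.0742  a^+=-3.6254
step 4: x_pred=-2.7678  r=0.8978  x^+=-2.4311  v^+=-5.6209  a^+=-3.1832
step 5: x_pred=-6.1521  r=9.5621  x^+=-2.5663  v^+=-1.8994  a^+=1.5257
step 6: x_pred=-3.4011  r=0.8911  x^+=-3.0669  v^+=-0.5138  a^+=1.9645
step 7: x_pred=-3.0407  r=2.0407  x^+=-2.2754  v^+=1.7874  a^+=2.9695
step 8: x_pred=-0.7742  r=5.2242  x^+=1.1849  v^+=6.5046  a^+=5.5422

v_post = 6.5046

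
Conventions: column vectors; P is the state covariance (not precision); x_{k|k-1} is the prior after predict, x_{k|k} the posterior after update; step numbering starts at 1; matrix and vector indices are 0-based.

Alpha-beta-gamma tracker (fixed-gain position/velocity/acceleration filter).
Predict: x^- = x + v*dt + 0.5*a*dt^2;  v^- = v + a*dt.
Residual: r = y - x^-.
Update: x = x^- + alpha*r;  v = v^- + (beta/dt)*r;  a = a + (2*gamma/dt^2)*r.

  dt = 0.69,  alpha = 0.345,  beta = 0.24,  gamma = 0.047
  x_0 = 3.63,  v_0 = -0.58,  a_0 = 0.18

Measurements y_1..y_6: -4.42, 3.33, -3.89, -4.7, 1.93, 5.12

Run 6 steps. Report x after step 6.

step 1: x_pred=3.2726  r=-7.6926  x^+=0.6187  v^+=-3.1315  a^+=-1.3388
step 2: x_pred=-1.8608  r=5.1908  x^+=-0.0699  v^+=-2.2498  a^+=-0.3140
step 3: x_pred=-1.6971  r=-2.1929  x^+=-2.4536  v^+=-3.2292  a^+=-0.7469
step 4: x_pred=-4.8596  r=0.1596  x^+=-4.8045  v^+=-3.6891  a^+=-0.7154
step 5: x_pred=-7.5203  r=9.4503  x^+=-4.2599  v^+=-0.8957  a^+=1.1504
step 6: x_pred=-4.6041  r=9.7241  x^+=-1.2493  v^+=3.2804  a^+=3.0703

x_post = -1.2493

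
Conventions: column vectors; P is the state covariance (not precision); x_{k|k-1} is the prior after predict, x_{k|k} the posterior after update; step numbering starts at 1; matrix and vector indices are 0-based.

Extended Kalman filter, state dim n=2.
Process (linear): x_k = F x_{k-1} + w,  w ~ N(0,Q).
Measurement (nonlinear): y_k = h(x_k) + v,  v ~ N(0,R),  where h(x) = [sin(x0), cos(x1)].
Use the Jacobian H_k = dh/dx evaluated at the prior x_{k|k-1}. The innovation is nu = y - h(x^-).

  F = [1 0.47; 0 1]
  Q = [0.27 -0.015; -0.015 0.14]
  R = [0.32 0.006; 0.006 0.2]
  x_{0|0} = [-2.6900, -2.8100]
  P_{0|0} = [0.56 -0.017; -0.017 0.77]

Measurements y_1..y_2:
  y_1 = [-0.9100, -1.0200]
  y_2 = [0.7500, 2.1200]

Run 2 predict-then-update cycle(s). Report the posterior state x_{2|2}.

x_post = [-3.3519, 0.0606]

step 1: x^-=[-4.0107, -2.8100]  P^-=[0.9841 0.3299; 0.3299 0.9100]  H_jac=[-0.6455 0.0000; 0.0000 0.3255]  S=[0.7301 -0.0633; -0.0633 0.2964]  K=[-0.8545 0.1797; -0.2089 0.9547]  nu=[-1.6738, -0.0745]  x^+=[-2.5938, -2.5315]  P^+=[0.4220 0.0947; 0.0947 0.5827]
step 2: x^-=[-3.7836, -2.5315]  P^-=[0.9097 0.3535; 0.3535 0.7227]  H_jac=[-0.8009 0.0000; 0.0000 0.5729]  S=[0.9035 -0.1562; -0.1562 0.4372]  K=[-0.7741 0.1867; -0.1595 0.8900]  nu=[0.1512, 2.9396]  x^+=[-3.3519, 0.0606]  P^+=[0.3079 0.0571; 0.0571 0.3090]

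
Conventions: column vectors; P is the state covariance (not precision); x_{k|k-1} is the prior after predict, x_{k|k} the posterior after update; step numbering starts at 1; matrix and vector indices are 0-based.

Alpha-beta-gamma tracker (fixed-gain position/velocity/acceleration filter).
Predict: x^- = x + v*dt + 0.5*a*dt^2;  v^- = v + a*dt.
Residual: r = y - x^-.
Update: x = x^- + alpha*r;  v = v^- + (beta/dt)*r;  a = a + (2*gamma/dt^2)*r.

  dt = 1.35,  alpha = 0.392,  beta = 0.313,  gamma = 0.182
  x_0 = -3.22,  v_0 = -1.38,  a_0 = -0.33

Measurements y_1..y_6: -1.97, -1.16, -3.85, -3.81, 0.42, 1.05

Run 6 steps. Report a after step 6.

a_post = -0.3845

step 1: x_pred=-5.3837  r=3.4137  x^+=-4.0455  v^+=-1.0340  a^+=0.3518
step 2: x_pred=-5.1209  r=3.9609  x^+=-3.5682  v^+=0.3593  a^+=1.1429
step 3: x_pred=-2.0418  r=-1.8082  x^+=-2.7506  v^+=1.4829  a^+=0.7817
step 4: x_pred=-0.0363  r=-3.7737  x^+=-1.5156  v^+=1.6633  a^+=0.0280
step 5: x_pred=0.7555  r=-0.3355  x^+=0.6240  v^+=1.6234  a^+=-0.0390
step 6: x_pred=2.7801  r=-1.7301  x^+=2.1019  v^+=1.1697  a^+=-0.3845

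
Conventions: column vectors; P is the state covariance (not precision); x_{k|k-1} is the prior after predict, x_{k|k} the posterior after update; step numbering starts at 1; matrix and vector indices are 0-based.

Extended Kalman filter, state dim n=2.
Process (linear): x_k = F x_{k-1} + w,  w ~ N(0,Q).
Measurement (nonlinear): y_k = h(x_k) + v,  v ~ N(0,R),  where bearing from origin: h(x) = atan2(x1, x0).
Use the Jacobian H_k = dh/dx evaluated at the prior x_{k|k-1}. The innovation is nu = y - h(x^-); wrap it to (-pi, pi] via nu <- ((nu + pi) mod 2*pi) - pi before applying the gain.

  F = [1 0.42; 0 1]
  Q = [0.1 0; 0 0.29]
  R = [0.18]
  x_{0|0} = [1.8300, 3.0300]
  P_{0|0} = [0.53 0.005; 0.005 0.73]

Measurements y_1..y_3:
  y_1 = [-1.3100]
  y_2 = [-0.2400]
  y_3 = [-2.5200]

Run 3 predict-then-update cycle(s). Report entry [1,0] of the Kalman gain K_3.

K[1,0] = 0.9418

step 1: x^-=[3.1026, 3.0300]  P^-=[0.7630 0.3116; 0.3116 1.0200]  H_jac=[-0.1611 0.1650]  S=[0.2110]  K=[-0.3389; 0.5596]  nu=[-2.0836]  x^+=[3.8088, 1.8641]  P^+=[0.7387 0.3516; 0.3516 0.9539]
step 2: x^-=[4.5917, 1.8641]  P^-=[1.3024 0.7523; 0.7523 1.2439]  H_jac=[-0.0759 0.1870]  S=[0.2096]  K=[0.1994; 0.8370]  nu=[-0.6256]  x^+=[4.4670, 1.3404]  P^+=[1.2940 0.7173; 0.7173 1.0971]
step 3: x^-=[5.0300, 1.3404]  P^-=[2.1901 1.1780; 1.1780 1.3871]  H_jac=[-0.0495 0.1856]  S=[0.2115]  K=[0.5217; 0.9418]  nu=[-2.7804]  x^+=[3.5795, -1.2781]  P^+=[2.1325 1.0741; 1.0741 1.1995]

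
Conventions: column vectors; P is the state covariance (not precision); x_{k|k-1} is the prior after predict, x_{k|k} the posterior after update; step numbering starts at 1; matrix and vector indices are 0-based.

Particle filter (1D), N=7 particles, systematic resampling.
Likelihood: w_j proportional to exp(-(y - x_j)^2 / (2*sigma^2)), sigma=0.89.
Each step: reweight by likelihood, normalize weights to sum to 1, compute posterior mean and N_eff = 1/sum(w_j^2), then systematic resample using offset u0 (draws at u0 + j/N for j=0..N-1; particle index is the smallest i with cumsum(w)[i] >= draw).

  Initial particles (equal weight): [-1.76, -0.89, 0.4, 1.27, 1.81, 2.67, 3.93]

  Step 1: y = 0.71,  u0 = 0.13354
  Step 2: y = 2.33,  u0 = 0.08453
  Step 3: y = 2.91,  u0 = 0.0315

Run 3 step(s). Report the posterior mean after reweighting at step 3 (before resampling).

step 1: w=[0.0084, 0.0783, 0.3709, 0.3233, 0.1836, 0.0349, 0.0006]  mean=0.9022  Neff=3.5303  idx=[2, 2, 2, 3, 3, 4, 5]
step 2: w=[0.0313, 0.0313, 0.0313, 0.1617, 0.1617, 0.2771, 0.3055]  mean=1.7657  Neff=4.4367  idx=[2, 3, 4, 5, 5, 6, 6]
step 3: w=[0.0058, 0.0564, 0.0564, 0.1436, 0.1436, 0.2971, 0.2971]  mean=2.2520  Neff=4.4604  idx=[1, 3, 4, 5, 5, 6, 6]

post_mean = 2.2520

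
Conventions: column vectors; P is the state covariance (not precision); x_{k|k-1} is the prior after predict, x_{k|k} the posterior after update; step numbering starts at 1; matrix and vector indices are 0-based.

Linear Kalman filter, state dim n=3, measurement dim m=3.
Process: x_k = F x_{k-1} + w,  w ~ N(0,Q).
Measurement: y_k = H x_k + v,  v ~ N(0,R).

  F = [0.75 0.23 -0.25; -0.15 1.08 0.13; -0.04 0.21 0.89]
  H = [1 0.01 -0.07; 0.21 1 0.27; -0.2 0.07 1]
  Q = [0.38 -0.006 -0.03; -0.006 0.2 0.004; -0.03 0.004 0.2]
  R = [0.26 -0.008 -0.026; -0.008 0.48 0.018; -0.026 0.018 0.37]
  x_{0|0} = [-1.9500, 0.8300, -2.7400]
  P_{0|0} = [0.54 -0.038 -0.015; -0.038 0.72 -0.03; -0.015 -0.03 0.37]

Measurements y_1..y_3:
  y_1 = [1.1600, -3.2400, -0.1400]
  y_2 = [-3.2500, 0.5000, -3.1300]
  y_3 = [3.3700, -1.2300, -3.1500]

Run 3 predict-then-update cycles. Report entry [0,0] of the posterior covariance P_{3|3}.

P_post[0,0] = 0.1652

step 1: x^-=[-0.5866, 0.8327, -2.1863]  P^-=[0.7409 0.0758 -0.1141; 0.0758 1.0627 0.1886; -0.1141 0.1886 0.5162]  S=[1.0208 0.1826 -0.3192; 0.1826 1.7337 0.3610; -0.3192 0.3610 0.9910]  K=[0.7098 0.0512 -0.0494; -0.0473 0.6574 -0.0046; 0.0120 0.0620 0.5385]  nu=[1.5852, -3.3592, 1.8707]  x^+=[0.2742, -1.4595, -1.3681]  P^+=[0.1858 -0.0218 0.0029; -0.0218 0.3247 -0.0157; 0.0029 -0.0157 0.2017]
step 2: x^-=[0.2120, -1.7952, -1.5351]  P^-=[0.5075 0.0345 -0.0684; 0.0345 0.5888 0.0878; -0.0684 0.0878 0.3687]  S=[0.7795 0.1087 -0.2195; 0.1087 1.1722 0.2098; -0.2195 0.2098 0.8006]  K=[0.6363 0.0544 -0.0491; -0.0284 0.5303 0.0057; 0.0037 0.0631 0.4698]  nu=[-3.5515, 2.6652, -1.4269]  x^+=[-1.8328, -0.2890, -2.0504]  P^+=[0.1665 -0.0150 0.0006; -0.0150 0.2604 -0.0088; 0.0006 -0.0088 0.1756]
step 3: x^-=[-0.9285, -0.3037, -1.8122]  P^-=[0.4940 0.0248 -0.0646; 0.0248 0.5128 0.0767; -0.0646 0.0767 0.3478]  S=[0.7652 0.0975 -0.2122; 0.0975 1.0845 0.1905; -0.2122 0.1905 0.7759]  K=[0.6313 0.0543 -0.0490; -0.0289 0.4979 0.0085; 0.0033 0.0642 0.4569]  nu=[4.1746, -0.2420, -1.5022]  x^+=[1.7675, -0.5579, -2.5005]  P^+=[0.1652 -0.0147 0.0005; -0.0147 0.2444 -0.0072; 0.0005 -0.0072 0.1707]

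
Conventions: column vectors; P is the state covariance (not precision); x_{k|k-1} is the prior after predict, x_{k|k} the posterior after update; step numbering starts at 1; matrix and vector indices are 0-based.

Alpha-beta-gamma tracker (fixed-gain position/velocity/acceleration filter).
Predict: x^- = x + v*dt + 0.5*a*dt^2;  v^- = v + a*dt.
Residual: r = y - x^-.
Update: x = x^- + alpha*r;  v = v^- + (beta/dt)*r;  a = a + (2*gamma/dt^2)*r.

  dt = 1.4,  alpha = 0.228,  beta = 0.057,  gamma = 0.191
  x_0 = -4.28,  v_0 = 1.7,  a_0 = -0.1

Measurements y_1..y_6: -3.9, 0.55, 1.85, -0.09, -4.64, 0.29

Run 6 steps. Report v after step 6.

v_post = -2.2349

step 1: x_pred=-1.9980  r=-1.9020  x^+=-2.4317  v^+=1.4826  a^+=-0.4707
step 2: x_pred=-0.8174  r=1.3674  x^+=-0.5056  v^+=0.8793  a^+=-0.2042
step 3: x_pred=0.5252  r=1.3248  x^+=0.8273  v^+=0.6473  a^+=0.0540
step 4: x_pred=1.7864  r=-1.8764  x^+=1.3586  v^+=0.6465  a^+=-0.3117
step 5: x_pred=1.9582  r=-6.5982  x^+=0.4538  v^+=-0.0586  a^+=-1.5977
step 6: x_pred=-1.1939  r=1.4839  x^+=-0.8556  v^+=-2.2349  a^+=-1.3085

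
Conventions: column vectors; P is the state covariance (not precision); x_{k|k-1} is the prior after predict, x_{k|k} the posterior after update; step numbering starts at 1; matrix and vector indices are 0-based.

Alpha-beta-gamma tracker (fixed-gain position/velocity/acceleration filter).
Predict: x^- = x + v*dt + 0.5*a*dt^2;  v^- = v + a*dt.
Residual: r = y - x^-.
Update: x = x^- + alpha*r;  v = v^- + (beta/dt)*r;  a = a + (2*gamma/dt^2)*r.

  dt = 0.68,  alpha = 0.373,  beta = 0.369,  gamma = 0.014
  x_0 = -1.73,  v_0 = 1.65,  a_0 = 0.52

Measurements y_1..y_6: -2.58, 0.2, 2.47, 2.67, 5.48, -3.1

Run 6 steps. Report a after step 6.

step 1: x_pred=-0.4878  r=-2.0922  x^+=-1.2682  v^+=0.8683  a^+=0.3933
step 2: x_pred=-0.5868  r=0.7868  x^+=-0.2933  v^+=1.5627  a^+=0.4410
step 3: x_pred=0.8712  r=1.5988  x^+=1.4676  v^+=2.7301  a^+=0.5378
step 4: x_pred=3.4484  r=-0.7784  x^+=3.1580  v^+=2.6734  a^+=0.4906
step 5: x_pred=5.0894  r=0.3906  x^+=5.2351  v^+=3.2190  a^+=0.5143
step 6: x_pred=7.5429  r=-10.6429  x^+=3.5731  v^+=-2.2066  a^+=-0.1302

a_post = -0.1302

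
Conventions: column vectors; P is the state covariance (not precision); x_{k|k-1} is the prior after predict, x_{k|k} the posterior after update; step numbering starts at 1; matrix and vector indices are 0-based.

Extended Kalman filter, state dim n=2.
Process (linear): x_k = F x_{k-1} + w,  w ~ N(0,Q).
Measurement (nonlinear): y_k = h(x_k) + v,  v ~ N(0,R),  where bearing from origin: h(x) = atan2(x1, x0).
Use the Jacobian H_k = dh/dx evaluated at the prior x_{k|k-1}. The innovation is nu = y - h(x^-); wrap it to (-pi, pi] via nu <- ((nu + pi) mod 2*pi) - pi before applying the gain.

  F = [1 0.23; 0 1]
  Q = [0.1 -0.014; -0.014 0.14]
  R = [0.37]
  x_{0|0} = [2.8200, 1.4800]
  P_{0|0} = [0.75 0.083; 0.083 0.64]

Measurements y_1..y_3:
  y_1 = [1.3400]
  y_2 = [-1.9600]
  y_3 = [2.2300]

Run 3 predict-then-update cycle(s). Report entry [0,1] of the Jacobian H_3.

H_jac[0,1] = 0.2348

step 1: x^-=[3.1604, 1.4800]  P^-=[0.9220 0.2162; 0.2162 0.7800]  H_jac=[-0.1215 0.2595]  S=[0.4225]  K=[-0.1324; 0.4169]  nu=[0.9020]  x^+=[3.0410, 1.8561]  P^+=[0.9146 0.2395; 0.2395 0.7066]
step 2: x^-=[3.4679, 1.8561]  P^-=[1.1622 0.3880; 0.3880 0.8466]  H_jac=[-0.1200 0.2242]  S=[0.4084]  K=[-0.1284; 0.3507]  nu=[-2.4514]  x^+=[3.7827, 0.9964]  P^+=[1.1555 0.4064; 0.4064 0.7964]
step 3: x^-=[4.0119, 0.9964]  P^-=[1.4845 0.5756; 0.5756 0.9364]  H_jac=[-0.0583 0.2348]  S=[0.4109]  K=[0.1182; 0.4533]  nu=[1.9866]  x^+=[4.2467, 1.8970]  P^+=[1.4788 0.5536; 0.5536 0.8519]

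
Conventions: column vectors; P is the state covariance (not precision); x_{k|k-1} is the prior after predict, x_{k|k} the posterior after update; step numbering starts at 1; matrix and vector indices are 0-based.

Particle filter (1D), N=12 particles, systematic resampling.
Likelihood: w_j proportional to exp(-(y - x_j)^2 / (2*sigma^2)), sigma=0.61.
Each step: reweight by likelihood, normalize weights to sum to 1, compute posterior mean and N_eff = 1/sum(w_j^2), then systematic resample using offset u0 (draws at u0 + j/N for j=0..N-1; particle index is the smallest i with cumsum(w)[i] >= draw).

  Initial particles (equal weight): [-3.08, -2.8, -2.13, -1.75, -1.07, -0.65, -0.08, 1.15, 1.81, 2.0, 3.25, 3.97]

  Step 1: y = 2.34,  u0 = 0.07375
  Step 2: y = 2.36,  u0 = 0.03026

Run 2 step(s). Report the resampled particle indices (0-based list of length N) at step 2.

step 1: w=[0.0000, 0.0000, 0.0000, 0.0000, 0.0000, 0.0000, 0.0002, 0.0728, 0.3348, 0.4180, 0.1605, 0.0137]  mean=2.1018  Neff=3.1442  idx=[8, 8, 8, 8, 8, 9, 9, 9, 9, 9, 10, 11]
step 2: w=[0.0842, 0.0842, 0.0842, 0.0842, 0.0842, 0.1063, 0.1063, 0.1063, 0.1063, 0.1063, 0.0436, 0.0039]  mean=1.9822  Neff=10.6547  idx=[0, 1, 2, 3, 4, 5, 6, 6, 7, 8, 9, 9]

resampled_idx = [0, 1, 2, 3, 4, 5, 6, 6, 7, 8, 9, 9]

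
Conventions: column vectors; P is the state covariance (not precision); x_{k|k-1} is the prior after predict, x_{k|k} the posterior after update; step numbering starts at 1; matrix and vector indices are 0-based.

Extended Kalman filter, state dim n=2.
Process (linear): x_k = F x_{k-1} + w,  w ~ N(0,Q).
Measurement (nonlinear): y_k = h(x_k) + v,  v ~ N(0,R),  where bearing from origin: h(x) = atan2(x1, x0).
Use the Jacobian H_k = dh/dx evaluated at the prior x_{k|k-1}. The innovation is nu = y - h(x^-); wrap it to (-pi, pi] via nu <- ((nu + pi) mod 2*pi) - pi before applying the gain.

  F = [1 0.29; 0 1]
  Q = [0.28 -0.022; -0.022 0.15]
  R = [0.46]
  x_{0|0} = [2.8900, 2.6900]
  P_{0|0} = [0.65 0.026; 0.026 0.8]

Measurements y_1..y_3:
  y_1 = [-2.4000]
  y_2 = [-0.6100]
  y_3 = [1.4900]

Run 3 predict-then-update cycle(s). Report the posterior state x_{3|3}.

step 1: x^-=[3.6701, 2.6900]  P^-=[1.0124 0.2360; 0.2360 0.9500]  H_jac=[-0.1299 0.1773]  S=[0.4961]  K=[-0.1808; 0.2776]  nu=[-3.0325]  x^+=[4.2184, 1.8481]  P^+=[0.9961 0.2609; 0.2609 0.9118]
step 2: x^-=[4.7543, 1.8481]  P^-=[1.5041 0.5033; 0.5033 1.0618]  H_jac=[-0.0710 0.1827]  S=[0.4900]  K=[-0.0303; 0.3230]  nu=[-0.9807]  x^+=[4.7841, 1.5313]  P^+=[1.5037 0.5081; 0.5081 1.0106]
step 3: x^-=[5.2282, 1.5313]  P^-=[2.1634 0.7792; 0.7792 1.1606]  H_jac=[-0.0516 0.1762]  S=[0.4876]  K=[0.0526; 0.3369]  nu=[1.2051]  x^+=[5.2915, 1.9372]  P^+=[2.1620 0.7706; 0.7706 1.1053]

x_post = [5.2915, 1.9372]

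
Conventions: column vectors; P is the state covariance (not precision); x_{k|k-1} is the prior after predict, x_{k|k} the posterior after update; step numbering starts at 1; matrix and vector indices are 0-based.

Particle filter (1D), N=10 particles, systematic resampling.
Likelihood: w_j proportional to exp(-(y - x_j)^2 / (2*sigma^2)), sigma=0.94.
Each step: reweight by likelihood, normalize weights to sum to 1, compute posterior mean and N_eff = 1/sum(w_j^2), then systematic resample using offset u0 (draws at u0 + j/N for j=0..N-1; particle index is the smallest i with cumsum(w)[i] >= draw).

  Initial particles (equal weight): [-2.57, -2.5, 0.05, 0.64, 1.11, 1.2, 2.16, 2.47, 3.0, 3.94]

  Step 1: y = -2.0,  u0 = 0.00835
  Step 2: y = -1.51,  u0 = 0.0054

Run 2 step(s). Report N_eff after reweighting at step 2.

N_eff = 9.9836

step 1: w=[0.4573, 0.4771, 0.0510, 0.0106, 0.0023, 0.0017, 0.0000, 0.0000, 0.0000, 0.0000]  mean=-2.3539  Neff=2.2756  idx=[0, 0, 0, 0, 0, 1, 1, 1, 1, 1]
step 2: w=[0.0959, 0.0959, 0.0959, 0.0959, 0.0959, 0.1041, 0.1041, 0.1041, 0.1041, 0.1041]  mean=-2.5336  Neff=9.9836  idx=[0, 1, 2, 3, 4, 5, 6, 7, 8, 9]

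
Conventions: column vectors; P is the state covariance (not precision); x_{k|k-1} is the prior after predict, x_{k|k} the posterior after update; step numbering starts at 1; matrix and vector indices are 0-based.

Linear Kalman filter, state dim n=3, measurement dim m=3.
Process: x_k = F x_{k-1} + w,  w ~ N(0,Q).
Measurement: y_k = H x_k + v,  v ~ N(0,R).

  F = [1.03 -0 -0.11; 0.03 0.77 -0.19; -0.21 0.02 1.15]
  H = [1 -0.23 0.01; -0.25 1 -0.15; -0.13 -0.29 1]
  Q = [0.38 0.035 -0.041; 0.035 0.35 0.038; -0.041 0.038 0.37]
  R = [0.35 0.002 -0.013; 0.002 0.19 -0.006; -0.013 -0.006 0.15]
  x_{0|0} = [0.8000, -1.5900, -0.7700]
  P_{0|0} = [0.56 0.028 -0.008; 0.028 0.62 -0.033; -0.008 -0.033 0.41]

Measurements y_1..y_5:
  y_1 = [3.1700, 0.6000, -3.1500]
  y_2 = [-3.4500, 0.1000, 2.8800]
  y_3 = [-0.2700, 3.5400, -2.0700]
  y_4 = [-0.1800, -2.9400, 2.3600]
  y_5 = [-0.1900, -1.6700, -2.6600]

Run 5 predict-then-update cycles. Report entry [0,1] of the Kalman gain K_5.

K[0,1] = 0.0390

step 1: x^-=[0.9087, -1.0540, -1.0853]  P^-=[0.9809 0.0875 -0.2230; 0.0875 0.7439 -0.0798; -0.2230 -0.0798 0.9393]  S=[1.3260 -0.2928 -0.3084; -0.2928 0.9799 -0.3676; -0.3084 -0.3676 1.2793]  K=[0.7063 0.0424 -0.1114; 0.1137 0.7884 0.0141; 0.0885 0.1759 0.8469]  nu=[2.0297, 1.7184, -2.2522]  x^+=[2.6661, 0.4998, -2.5107]  P^+=[0.2672 0.0818 0.0323; 0.0818 0.1792 0.0585; 0.0323 0.0585 0.1460]
step 2: x^-=[3.0222, 0.9418, -3.4372]  P^-=[0.6580 0.0998 -0.0767; 0.0998 0.4480 0.0480; -0.0767 0.0480 0.5613]  S=[0.9841 -0.1470 -0.1768; -0.1470 0.6217 -0.1367; -0.1768 -0.1367 0.7598]  K=[0.6336 0.0431 -0.0964; 0.1063 0.6997 0.0257; 0.0815 0.1639 0.7821]  nu=[-6.2213, -0.6019, 6.9832]  x^+=[-1.6191, 0.0388, 1.4185]  P^+=[0.2399 0.0745 0.0298; 0.0745 0.1598 0.0543; 0.0298 0.0543 0.1349]
step 3: x^-=[-1.8237, -0.2882, 1.9720]  P^-=[0.6294 0.0938 -0.0725; 0.0938 0.4370 0.0476; -0.0725 0.0476 0.5465]  S=[0.9578 -0.1443 -0.1681; -0.1443 0.6121 -0.1333; -0.1681 -0.1333 0.7422]  K=[0.6230 0.0398 -0.0963; 0.1023 0.6936 0.0246; 0.0793 0.1614 0.7774]  nu=[1.4677, 3.6681, -4.3627]  x^+=[-0.3430, 2.2985, -0.7109]  P^+=[0.2358 0.0727 0.0289; 0.0727 0.1580 0.0535; 0.0289 0.0535 0.1339]
step 4: x^-=[-0.2750, 1.8946, -0.6995]  P^-=[0.6252 0.0924 -0.0726; 0.0924 0.4361 0.0473; -0.0726 0.0473 0.5454]  S=[0.9542 -0.1445 -0.1673; -0.1445 0.6116 -0.1332; -0.1673 -0.1332 0.7410]  K=[0.6212 0.0391 -0.0966; 0.1015 0.6930 0.0244; 0.0788 0.1611 0.7769]  nu=[0.5378, -5.0083, 3.5732]  x^+=[-0.4819, -1.4342, 1.3124]  P^+=[0.2351 0.0723 0.0288; 0.0723 0.1578 0.0534; 0.0288 0.0534 0.1338]
step 5: x^-=[-0.6407, -1.3682, 1.5818]  P^-=[0.6245 0.0922 -0.0727; 0.0922 0.4360 0.0472; -0.0727 0.0472 0.5453]  S=[0.9536 -0.1445 -0.1672; -0.1445 0.6116 -0.1332; -0.1672 -0.1332 0.7410]  K=[0.6209 0.0390 -0.0966; 0.1013 0.6929 0.0244; 0.0788 0.1610 0.7769]  nu=[0.1202, -0.2248, -4.7218]  x^+=[-0.1187, -1.6267, -2.1134]  P^+=[0.2350 0.0723 0.0287; 0.0723 0.1578 0.0533; 0.0287 0.0533 0.1337]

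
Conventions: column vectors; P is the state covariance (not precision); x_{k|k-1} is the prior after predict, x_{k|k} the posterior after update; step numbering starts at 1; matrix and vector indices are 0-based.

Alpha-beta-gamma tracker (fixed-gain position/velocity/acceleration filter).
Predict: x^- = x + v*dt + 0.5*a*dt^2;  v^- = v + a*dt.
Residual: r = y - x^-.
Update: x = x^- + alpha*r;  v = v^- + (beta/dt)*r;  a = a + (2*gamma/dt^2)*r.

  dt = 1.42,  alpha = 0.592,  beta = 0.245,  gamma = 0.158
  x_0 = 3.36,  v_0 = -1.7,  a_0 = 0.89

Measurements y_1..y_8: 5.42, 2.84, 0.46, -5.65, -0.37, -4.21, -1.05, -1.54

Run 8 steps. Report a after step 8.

step 1: x_pred=1.8433  r=3.5767  x^+=3.9607  v^+=0.1809  a^+=1.4505
step 2: x_pred=5.6800  r=-2.8400  x^+=3.9987  v^+=1.7506  a^+=1.0055
step 3: x_pred=7.4983  r=-7.0383  x^+=3.3316  v^+=1.9640  a^+=-0.0976
step 4: x_pred=6.0222  r=-11.6722  x^+=-0.8877  v^+=-0.1884  a^+=-1.9268
step 5: x_pred=-3.0978  r=2.7278  x^+=-1.4829  v^+=-2.4537  a^+=-1.4993
step 6: x_pred=-6.4788  r=2.2688  x^+=-5.1357  v^+=-4.1913  a^+=-1.1437
step 7: x_pred=-12.2404  r=11.1904  x^+=-5.6157  v^+=-3.8846  a^+=0.6100
step 8: x_pred=-10.5169  r=8.9769  x^+=-5.2026  v^+=-1.4696  a^+=2.0168

a_post = 2.0168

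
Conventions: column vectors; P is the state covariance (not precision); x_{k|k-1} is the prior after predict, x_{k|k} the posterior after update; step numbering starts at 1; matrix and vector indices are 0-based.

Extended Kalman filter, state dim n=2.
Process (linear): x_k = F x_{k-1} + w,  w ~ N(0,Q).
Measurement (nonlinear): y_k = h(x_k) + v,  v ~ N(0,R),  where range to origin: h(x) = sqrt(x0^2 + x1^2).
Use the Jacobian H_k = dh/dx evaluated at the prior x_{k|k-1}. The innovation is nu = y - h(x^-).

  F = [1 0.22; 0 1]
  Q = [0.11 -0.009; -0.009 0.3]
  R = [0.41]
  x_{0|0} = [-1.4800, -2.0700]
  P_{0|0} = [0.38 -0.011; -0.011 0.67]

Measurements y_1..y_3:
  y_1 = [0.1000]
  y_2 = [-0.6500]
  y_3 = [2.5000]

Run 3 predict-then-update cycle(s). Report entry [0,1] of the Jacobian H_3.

step 1: x^-=[-1.9354, -2.0700]  P^-=[0.5176 0.1274; 0.1274 0.9700]  H_jac=[-0.6830 -0.7305]  S=[1.2961]  K=[-0.3445; -0.6138]  nu=[-2.7338]  x^+=[-0.9935, -0.3919]  P^+=[0.3637 -0.1467; -0.1467 0.4817]
step 2: x^-=[-1.0797, -0.3919]  P^-=[0.4325 -0.0497; -0.0497 0.7817]  H_jac=[-0.9400 -0.3412]  S=[0.8513]  K=[-0.4576; -0.2584]  nu=[-1.7987]  x^+=[-0.2566, 0.0729]  P^+=[0.2542 -0.1504; -0.1504 0.7248]
step 3: x^-=[-0.2405, 0.0729]  P^-=[0.3331 0.0001; 0.0001 1.0248]  H_jac=[-0.9570 0.2899]  S=[0.8012]  K=[-0.3979; 0.3708]  nu=[2.2487]  x^+=[-1.1352, 0.9066]  P^+=[0.2063 0.1183; 0.1183 0.9147]

H_jac[0,1] = 0.2899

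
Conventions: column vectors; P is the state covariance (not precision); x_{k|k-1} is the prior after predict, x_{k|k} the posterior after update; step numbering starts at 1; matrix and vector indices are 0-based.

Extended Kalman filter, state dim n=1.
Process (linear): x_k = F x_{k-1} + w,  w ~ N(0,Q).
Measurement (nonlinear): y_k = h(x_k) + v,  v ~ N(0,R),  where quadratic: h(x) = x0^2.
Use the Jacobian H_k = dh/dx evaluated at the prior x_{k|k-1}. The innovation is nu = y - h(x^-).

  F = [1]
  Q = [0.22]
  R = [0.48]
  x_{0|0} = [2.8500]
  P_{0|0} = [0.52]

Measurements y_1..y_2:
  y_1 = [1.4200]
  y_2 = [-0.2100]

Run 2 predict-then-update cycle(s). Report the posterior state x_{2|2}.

x_post = [0.9241]

step 1: x^-=[2.8500]  P^-=[0.7400]  H_jac=[5.7000]  S=[24.5226]  K=[0.1720]  nu=[-6.7025]  x^+=[1.6971]  P^+=[0.0145]
step 2: x^-=[1.6971]  P^-=[0.2345]  H_jac=[3.3943]  S=[3.1815]  K=[0.2502]  nu=[-3.0903]  x^+=[0.9241]  P^+=[0.0354]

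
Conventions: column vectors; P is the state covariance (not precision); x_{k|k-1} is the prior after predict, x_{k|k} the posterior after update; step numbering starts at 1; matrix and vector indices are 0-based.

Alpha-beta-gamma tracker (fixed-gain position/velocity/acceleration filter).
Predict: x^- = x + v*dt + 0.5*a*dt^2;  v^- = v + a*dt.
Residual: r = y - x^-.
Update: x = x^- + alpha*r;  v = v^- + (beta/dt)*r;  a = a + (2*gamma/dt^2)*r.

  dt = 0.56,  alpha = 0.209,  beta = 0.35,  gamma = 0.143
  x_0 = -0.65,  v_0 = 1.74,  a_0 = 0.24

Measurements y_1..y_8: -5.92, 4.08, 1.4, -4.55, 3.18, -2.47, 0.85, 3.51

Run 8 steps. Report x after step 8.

step 1: x_pred=0.3620  r=-6.2820  x^+=-0.9509  v^+=-2.0519  a^+=-5.4891
step 2: x_pred=-2.9607  r=7.0407  x^+=-1.4892  v^+=-0.7254  a^+=0.9319
step 3: x_pred=-1.7493  r=3.1493  x^+=-1.0911  v^+=1.7647  a^+=3.8040
step 4: x_pred=0.4937  r=-5.0437  x^+=-0.5605  v^+=0.7427  a^+=-0.7958
step 5: x_pred=-0.2694  r=3.4494  x^+=0.4516  v^+=2.4529  a^+=2.3500
step 6: x_pred=2.1936  r=-4.6636  x^+=1.2189  v^+=0.8541  a^+=-1.9032
step 7: x_pred=1.3988  r=-0.5488  x^+=1.2841  v^+=-0.5547  a^+=-2.4037
step 8: x_pred=0.5965  r=2.9135  x^+=1.2055  v^+=-0.0799  a^+=0.2533

x_post = 1.2055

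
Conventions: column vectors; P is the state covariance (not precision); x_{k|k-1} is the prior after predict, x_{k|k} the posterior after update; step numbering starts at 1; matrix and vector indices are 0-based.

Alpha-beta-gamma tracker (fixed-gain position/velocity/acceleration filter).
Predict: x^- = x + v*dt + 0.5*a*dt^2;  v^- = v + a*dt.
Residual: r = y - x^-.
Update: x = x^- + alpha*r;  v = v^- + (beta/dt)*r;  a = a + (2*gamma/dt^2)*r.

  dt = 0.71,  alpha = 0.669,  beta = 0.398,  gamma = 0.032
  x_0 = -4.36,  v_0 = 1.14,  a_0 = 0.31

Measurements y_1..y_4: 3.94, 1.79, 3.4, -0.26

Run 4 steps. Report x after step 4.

x_post = 2.0334

step 1: x_pred=-3.4725  r=7.4125  x^+=1.4865  v^+=5.5153  a^+=1.2511
step 2: x_pred=5.7176  r=-3.9276  x^+=3.0900  v^+=4.2018  a^+=0.7524
step 3: x_pred=6.2630  r=-2.8630  x^+=4.3477  v^+=3.1312  a^+=0.3889
step 4: x_pred=6.6688  r=-6.9288  x^+=2.0334  v^+=-0.4767  a^+=-0.4907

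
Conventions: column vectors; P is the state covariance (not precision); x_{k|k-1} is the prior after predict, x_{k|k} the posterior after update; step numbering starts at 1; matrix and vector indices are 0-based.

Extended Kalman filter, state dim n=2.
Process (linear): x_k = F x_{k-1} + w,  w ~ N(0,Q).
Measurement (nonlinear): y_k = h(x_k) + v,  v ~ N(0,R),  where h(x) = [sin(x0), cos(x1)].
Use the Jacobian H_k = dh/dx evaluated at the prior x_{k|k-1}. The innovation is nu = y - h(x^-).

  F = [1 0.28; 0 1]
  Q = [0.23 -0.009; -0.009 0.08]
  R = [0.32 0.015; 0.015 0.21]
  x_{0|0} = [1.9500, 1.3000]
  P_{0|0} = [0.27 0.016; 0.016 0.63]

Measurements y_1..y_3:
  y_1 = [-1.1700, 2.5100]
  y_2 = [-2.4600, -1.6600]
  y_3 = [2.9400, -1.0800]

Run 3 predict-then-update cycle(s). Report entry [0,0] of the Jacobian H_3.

H_jac[0,0] = -0.5093

step 1: x^-=[2.3140, 1.3000]  P^-=[0.5584 0.1834; 0.1834 0.7100]  H_jac=[-0.6767 0.0000; 0.0000 -0.9636]  S=[0.5756 0.1346; 0.1346 0.8692]  K=[-0.6317 -0.1055; -0.0328 -0.7820]  nu=[-1.9063, 2.2425]  x^+=[3.2815, -0.3912]  P^+=[0.3011 0.0328; 0.0328 0.1709]
step 2: x^-=[3.1720, -0.3912]  P^-=[0.5628 0.0717; 0.0717 0.2509]  H_jac=[-0.9995 0.0000; 0.0000 0.3813]  S=[0.8823 -0.0123; -0.0123 0.2465]  K=[-0.6365 0.0791; -0.0758 0.3844]  nu=[-2.4296, -2.5845]  x^+=[4.5141, -1.2004]  P^+=[0.2026 0.0185; 0.0185 0.2087]
step 3: x^-=[4.1780, -1.2004]  P^-=[0.4593 0.0680; 0.0680 0.2887]  H_jac=[-0.5093 0.0000; 0.0000 0.9322]  S=[0.4392 -0.0173; -0.0173 0.4609]  K=[-0.5281 0.1177; -0.0559 0.5819]  nu=[3.8006, -1.4420]  x^+=[2.0012, -2.2520]  P^+=[0.3283 0.0180; 0.0180 0.1302]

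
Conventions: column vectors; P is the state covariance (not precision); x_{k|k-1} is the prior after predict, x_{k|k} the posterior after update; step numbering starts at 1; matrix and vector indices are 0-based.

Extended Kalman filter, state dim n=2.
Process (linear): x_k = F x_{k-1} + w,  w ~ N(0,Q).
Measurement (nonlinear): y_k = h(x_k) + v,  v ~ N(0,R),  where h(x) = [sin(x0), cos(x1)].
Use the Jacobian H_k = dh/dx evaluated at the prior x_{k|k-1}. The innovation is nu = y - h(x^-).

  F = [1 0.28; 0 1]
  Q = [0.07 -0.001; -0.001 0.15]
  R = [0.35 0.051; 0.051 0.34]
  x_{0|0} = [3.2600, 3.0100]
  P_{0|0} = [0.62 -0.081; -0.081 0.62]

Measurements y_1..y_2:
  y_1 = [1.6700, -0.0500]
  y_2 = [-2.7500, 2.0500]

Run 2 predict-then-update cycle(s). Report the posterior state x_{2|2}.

step 1: x^-=[4.1028, 3.0100]  P^-=[0.6932 0.0916; 0.0916 0.7700]  H_jac=[-0.5725 0.0000; 0.0000 -0.1312]  S=[0.5772 0.0579; 0.0579 0.3533]  K=[-0.6956 0.0800; -0.0632 -0.2757]  nu=[2.4899, 0.9414]  x^+=[2.4461, 2.5931]  P^+=[0.4181 0.0632; 0.0632 0.7388]
step 2: x^-=[3.1722, 2.5931]  P^-=[0.5814 0.2691; 0.2691 0.8888]  H_jac=[-0.9995 0.0000; 0.0000 -0.5214]  S=[0.9309 0.1912; 0.1912 0.5816]  K=[-0.6164 -0.0385; -0.1343 -0.7526]  nu=[-2.7194, 2.9033]  x^+=[4.7365, 0.7733]  P^+=[0.2178 0.0854; 0.0854 0.5039]

x_post = [4.7365, 0.7733]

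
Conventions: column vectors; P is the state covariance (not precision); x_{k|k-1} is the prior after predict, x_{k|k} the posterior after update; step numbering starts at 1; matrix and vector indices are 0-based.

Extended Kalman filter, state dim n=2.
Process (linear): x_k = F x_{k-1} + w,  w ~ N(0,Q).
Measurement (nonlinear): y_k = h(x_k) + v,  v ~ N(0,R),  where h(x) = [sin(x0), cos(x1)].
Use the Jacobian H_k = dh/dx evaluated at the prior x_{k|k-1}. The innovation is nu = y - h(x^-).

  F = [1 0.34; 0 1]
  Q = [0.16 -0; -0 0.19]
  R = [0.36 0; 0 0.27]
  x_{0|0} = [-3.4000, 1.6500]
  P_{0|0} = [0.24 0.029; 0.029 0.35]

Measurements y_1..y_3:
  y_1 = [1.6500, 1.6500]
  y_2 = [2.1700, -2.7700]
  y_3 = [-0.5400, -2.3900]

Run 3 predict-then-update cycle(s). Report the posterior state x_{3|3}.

x_post = [-2.9264, 3.2839]

step 1: x^-=[-2.8390, 1.6500]  P^-=[0.4602 0.1480; 0.1480 0.5400]  H_jac=[-0.9546 0.0000; 0.0000 -0.9969]  S=[0.7793 0.1408; 0.1408 0.8066]  K=[-0.5479 -0.0872; -0.0627 -0.6564]  nu=[1.9480, 1.7291]  x^+=[-4.0572, 0.3929]  P^+=[0.2066 0.0236; 0.0236 0.1778]
step 2: x^-=[-3.9236, 0.3929]  P^-=[0.4033 0.0841; 0.0841 0.3678]  H_jac=[-0.7095 0.0000; 0.0000 -0.3829]  S=[0.5630 0.0228; 0.0228 0.3239]  K=[-0.5056 -0.0637; -0.0886 -0.4285]  nu=[1.4653, -3.6938]  x^+=[-4.4290, 1.8459]  P^+=[0.2565 0.0449; 0.0449 0.3022]
step 3: x^-=[-3.8014, 1.8459]  P^-=[0.4820 0.1477; 0.1477 0.4922]  H_jac=[-0.7901 0.0000; 0.0000 -0.9624]  S=[0.6609 0.1123; 0.1123 0.7259]  K=[-0.5576 -0.1095; -0.0674 -0.6421]  nu=[-1.1530, -2.1184]  x^+=[-2.9264, 3.2839]  P^+=[0.2541 0.0307; 0.0307 0.1801]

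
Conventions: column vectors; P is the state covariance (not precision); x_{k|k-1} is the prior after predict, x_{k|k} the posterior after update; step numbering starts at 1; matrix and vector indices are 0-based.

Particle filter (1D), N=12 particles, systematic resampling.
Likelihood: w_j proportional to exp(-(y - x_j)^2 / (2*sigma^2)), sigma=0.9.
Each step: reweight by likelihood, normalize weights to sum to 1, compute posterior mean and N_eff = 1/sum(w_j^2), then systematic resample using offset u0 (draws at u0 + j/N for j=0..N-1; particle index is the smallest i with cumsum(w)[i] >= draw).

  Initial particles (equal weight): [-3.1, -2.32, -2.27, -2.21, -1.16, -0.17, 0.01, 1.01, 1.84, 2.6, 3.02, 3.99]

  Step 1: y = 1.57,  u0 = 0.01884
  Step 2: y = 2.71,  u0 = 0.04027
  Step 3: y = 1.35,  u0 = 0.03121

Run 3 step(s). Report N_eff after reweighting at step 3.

step 1: w=[0.0000, 0.0000, 0.0000, 0.0000, 0.0034, 0.0517, 0.0745, 0.2759, 0.3201, 0.1739, 0.0914, 0.0090]  mean=1.6197  Neff=4.4350  idx=[5, 6, 7, 7, 7, 8, 8, 8, 8, 9, 9, 10]
step 2: w=[0.0010, 0.0019, 0.0282, 0.0282, 0.0282, 0.1052, 0.1052, 0.1052, 0.1052, 0.1667, 0.1667, 0.1582]  mean=2.2044  Neff=7.8564  idx=[3, 5, 6, 6, 7, 8, 9, 9, 10, 10, 11, 11]
step 3: w=[0.1307, 0.1210, 0.1210, 0.1210, 0.1210, 0.1210, 0.0535, 0.0535, 0.0535, 0.0535, 0.0251, 0.0251]  mean=1.9534  Neff=9.7066  idx=[0, 0, 1, 2, 2, 3, 4, 4, 5, 6, 8, 9]

N_eff = 9.7066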